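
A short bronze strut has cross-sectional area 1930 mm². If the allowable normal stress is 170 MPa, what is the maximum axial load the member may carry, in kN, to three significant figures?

328 kN

P_max = σ_allow · A = 170 · 1930 = 328100 N = 328.1 kN.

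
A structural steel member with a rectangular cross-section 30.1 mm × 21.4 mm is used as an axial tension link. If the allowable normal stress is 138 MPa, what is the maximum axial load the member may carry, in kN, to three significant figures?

A = 644.1 mm².
P_max = σ_allow · A = 138 · 644.1 = 88890 N = 88.89 kN.

88.9 kN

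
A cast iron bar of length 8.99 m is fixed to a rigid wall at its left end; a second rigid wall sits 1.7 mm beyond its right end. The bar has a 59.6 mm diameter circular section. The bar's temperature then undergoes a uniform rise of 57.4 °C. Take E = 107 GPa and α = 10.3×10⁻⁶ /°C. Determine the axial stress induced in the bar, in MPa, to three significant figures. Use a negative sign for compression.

Free thermal expansion αLΔT = 10.3e-6 · 8990 · 57.4 = 5.315 mm.
The walls engage after the gap closes; constrained expansion = 5.315 − 1.7 = 3.615 mm.
The walls impose strain ε = −(3.615)/8990 = -4.0212e-04; σ = Eε = 107000 · -4.0212e-04 = -43.03 MPa.

-43.0 MPa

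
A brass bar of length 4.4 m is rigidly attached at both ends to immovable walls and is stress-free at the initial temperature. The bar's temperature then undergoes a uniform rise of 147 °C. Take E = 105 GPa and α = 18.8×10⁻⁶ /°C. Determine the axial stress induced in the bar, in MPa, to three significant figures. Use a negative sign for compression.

Free thermal expansion αLΔT = 18.8e-6 · 4400 · 147 = 12.16 mm.
The walls impose strain ε = −(12.16)/4400 = -2.7636e-03; σ = Eε = 105000 · -2.7636e-03 = -290.2 MPa.

-290 MPa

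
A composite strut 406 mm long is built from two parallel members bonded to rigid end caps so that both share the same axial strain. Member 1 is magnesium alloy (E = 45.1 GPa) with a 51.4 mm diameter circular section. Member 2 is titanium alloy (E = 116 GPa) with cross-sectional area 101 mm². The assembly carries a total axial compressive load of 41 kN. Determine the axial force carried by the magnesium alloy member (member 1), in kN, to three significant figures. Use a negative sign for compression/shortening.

-36.4 kN

A_1 = 2075 mm².
Equal strain + equilibrium ⇒ each member carries load in proportion to AE: A₁E₁ = 93580000 N, A₂E₂ = 11720000 N, ΣAE = 105300000 N.
F₁ = P·A₁E₁/ΣAE = -41000·93580000/105300000 = -36440 N.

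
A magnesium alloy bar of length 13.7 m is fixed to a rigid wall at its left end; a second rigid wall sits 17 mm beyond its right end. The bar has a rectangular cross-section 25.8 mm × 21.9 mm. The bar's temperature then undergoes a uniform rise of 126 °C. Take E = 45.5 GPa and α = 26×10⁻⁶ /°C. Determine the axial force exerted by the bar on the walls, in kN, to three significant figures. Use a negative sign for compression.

-52.3 kN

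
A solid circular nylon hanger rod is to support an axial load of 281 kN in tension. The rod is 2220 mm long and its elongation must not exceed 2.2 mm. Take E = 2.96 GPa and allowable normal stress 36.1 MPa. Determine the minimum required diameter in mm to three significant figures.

Required area A ≥ P/σ_allow = 281000/36.1 = 7784 mm².
For a solid circular section, d ≥ √(4A/π) = 99.55 mm.
Elongation limit: A ≥ PL/(Eδ_allow) = 281000·2220/(2960·2.2) = 95800 mm² ⇒ d ≥ 349.2 mm.
The elongation limit governs.

349 mm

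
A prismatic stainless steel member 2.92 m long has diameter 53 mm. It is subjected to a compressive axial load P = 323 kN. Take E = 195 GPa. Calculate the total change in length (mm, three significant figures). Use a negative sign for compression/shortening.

A = 2206 mm².
δ_mech = NL/(AE) = -323000·2920/(2206·195000) = -2.192 mm.

-2.19 mm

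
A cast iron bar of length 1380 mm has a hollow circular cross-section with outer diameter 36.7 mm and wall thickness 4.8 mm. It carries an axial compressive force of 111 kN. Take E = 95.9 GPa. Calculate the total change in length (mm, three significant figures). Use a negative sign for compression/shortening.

-3.32 mm

A = 481 mm².
δ_mech = NL/(AE) = -111000·1380/(481·95900) = -3.32 mm.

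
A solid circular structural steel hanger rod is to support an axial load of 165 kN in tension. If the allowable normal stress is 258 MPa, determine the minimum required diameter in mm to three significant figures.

Required area A ≥ P/σ_allow = 165000/258 = 639.5 mm².
For a solid circular section, d ≥ √(4A/π) = 28.54 mm.

28.5 mm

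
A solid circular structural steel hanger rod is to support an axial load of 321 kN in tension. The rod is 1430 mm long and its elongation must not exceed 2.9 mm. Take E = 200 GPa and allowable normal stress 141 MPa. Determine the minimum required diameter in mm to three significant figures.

53.8 mm

Required area A ≥ P/σ_allow = 321000/141 = 2277 mm².
For a solid circular section, d ≥ √(4A/π) = 53.84 mm.
Elongation limit: A ≥ PL/(Eδ_allow) = 321000·1430/(200000·2.9) = 791.4 mm² ⇒ d ≥ 31.74 mm.
The stress limit governs.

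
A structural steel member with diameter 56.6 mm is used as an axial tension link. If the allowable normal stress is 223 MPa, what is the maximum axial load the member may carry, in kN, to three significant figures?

A = 2516 mm².
P_max = σ_allow · A = 223 · 2516 = 561100 N = 561.1 kN.

561 kN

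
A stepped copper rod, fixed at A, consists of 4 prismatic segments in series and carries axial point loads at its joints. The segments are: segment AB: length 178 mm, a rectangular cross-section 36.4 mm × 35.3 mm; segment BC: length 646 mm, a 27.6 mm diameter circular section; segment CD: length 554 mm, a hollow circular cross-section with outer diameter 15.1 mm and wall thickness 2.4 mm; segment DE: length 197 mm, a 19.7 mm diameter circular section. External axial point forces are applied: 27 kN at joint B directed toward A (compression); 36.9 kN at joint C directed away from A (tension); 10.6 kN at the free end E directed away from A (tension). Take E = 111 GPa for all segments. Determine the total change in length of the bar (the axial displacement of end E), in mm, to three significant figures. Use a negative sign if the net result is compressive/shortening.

1.10 mm

Internal axial forces (sectioning from the free end, tension +): N_DE = 10.6 kN, N_CD = 10.6 kN, N_BC = 47.5 kN, N_AB = 20.5 kN.
A_AB = 1285 mm².
A_BC = 598.3 mm².
A_CD = 95.76 mm².
A_DE = 304.8 mm².
δ_AB = 20500·178/(1285·111000) = 0.02558 mm
δ_BC = 47500·646/(598.3·111000) = 0.4621 mm
δ_CD = 10600·554/(95.76·111000) = 0.5525 mm
δ_DE = 10600·197/(304.8·111000) = 0.06172 mm
δ = Σδ_i = 1.102 mm.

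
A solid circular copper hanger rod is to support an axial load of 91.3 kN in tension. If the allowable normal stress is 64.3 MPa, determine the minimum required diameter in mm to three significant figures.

Required area A ≥ P/σ_allow = 91300/64.3 = 1420 mm².
For a solid circular section, d ≥ √(4A/π) = 42.52 mm.

42.5 mm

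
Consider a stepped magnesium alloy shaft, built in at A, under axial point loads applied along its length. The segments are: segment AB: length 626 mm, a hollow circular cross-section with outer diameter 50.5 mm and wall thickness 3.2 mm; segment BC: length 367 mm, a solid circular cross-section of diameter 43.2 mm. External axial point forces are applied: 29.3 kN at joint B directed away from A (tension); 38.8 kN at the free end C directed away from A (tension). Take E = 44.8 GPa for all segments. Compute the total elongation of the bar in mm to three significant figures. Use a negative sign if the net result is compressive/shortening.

Internal axial forces (sectioning from the free end, tension +): N_BC = 38.8 kN, N_AB = 68.1 kN.
A_AB = 475.5 mm².
A_BC = 1466 mm².
δ_AB = 68100·626/(475.5·44800) = 2.001 mm
δ_BC = 38800·367/(1466·44800) = 0.2169 mm
δ = Σδ_i = 2.218 mm.

2.22 mm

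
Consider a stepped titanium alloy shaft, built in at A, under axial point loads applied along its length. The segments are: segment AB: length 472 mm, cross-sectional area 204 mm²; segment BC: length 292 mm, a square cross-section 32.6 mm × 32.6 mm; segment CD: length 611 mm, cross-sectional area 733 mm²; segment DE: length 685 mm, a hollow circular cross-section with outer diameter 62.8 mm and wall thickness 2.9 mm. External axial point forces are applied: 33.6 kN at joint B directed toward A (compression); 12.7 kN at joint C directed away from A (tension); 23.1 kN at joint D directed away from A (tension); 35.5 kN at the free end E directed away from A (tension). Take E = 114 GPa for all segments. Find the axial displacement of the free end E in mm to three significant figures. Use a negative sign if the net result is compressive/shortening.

1.76 mm

Internal axial forces (sectioning from the free end, tension +): N_DE = 35.5 kN, N_CD = 58.6 kN, N_BC = 71.3 kN, N_AB = 37.7 kN.
A_BC = 1063 mm².
A_DE = 545.7 mm².
δ_AB = 37700·472/(204·114000) = 0.7652 mm
δ_BC = 71300·292/(1063·114000) = 0.1718 mm
δ_CD = 58600·611/(733·114000) = 0.4285 mm
δ_DE = 35500·685/(545.7·114000) = 0.3909 mm
δ = Σδ_i = 1.756 mm.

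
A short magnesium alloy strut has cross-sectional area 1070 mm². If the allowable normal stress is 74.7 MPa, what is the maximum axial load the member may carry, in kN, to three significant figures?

P_max = σ_allow · A = 74.7 · 1070 = 79930 N = 79.93 kN.

79.9 kN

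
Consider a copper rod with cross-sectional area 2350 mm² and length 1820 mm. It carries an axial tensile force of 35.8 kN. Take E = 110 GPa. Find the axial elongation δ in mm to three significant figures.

δ_mech = NL/(AE) = 35800·1820/(2350·110000) = 0.2521 mm.

0.252 mm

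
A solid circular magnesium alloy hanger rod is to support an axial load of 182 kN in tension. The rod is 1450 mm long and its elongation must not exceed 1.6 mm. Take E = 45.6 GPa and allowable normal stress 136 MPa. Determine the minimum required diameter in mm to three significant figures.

67.9 mm

Required area A ≥ P/σ_allow = 182000/136 = 1338 mm².
For a solid circular section, d ≥ √(4A/π) = 41.28 mm.
Elongation limit: A ≥ PL/(Eδ_allow) = 182000·1450/(45600·1.6) = 3617 mm² ⇒ d ≥ 67.86 mm.
The elongation limit governs.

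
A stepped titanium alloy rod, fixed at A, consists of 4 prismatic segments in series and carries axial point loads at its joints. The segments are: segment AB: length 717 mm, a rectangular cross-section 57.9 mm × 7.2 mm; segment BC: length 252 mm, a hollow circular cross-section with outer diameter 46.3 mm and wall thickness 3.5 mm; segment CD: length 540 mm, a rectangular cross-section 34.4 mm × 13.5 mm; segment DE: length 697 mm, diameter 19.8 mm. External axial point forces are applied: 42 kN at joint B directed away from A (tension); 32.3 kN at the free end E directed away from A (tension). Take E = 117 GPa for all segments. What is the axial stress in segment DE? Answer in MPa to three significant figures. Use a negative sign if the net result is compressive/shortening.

Internal axial forces (sectioning from the free end, tension +): N_DE = 32.3 kN, N_CD = 32.3 kN, N_BC = 32.3 kN, N_AB = 74.3 kN.
A_DE = 307.9 mm².
σ_DE = N_DE/A_DE = 32300/307.9 = 104.9 MPa.

105 MPa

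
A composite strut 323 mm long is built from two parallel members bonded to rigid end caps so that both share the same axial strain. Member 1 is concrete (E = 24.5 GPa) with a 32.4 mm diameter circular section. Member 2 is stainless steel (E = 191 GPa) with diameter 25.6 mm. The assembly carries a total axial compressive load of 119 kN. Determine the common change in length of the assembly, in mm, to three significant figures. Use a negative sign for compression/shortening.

A_1 = 824.5 mm².
A_2 = 514.7 mm².
Equal strain + equilibrium ⇒ each member carries load in proportion to AE: A₁E₁ = 20200000 N, A₂E₂ = 98310000 N, ΣAE = 118500000 N.
δ = PL/ΣAE = -119000·323/118500000 = -0.3243 mm.

-0.324 mm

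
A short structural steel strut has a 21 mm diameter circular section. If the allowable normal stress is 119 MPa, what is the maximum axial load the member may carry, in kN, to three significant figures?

41.2 kN

A = 346.4 mm².
P_max = σ_allow · A = 119 · 346.4 = 41220 N = 41.22 kN.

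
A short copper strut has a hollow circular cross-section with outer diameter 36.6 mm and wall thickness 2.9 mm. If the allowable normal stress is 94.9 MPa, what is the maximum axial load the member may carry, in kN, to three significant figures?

A = 307 mm².
P_max = σ_allow · A = 94.9 · 307 = 29140 N = 29.14 kN.

29.1 kN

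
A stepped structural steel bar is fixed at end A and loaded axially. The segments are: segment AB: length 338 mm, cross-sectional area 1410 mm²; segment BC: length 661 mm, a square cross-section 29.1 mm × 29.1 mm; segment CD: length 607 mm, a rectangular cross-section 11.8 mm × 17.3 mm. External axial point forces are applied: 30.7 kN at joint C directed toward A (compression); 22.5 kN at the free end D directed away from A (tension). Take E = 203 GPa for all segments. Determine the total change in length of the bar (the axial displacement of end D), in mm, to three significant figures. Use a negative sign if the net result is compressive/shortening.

0.288 mm

Internal axial forces (sectioning from the free end, tension +): N_CD = 22.5 kN, N_BC = -8.2 kN, N_AB = -8.2 kN.
A_BC = 846.8 mm².
A_CD = 204.1 mm².
δ_AB = -8200·338/(1410·203000) = -0.009683 mm
δ_BC = -8200·661/(846.8·203000) = -0.03153 mm
δ_CD = 22500·607/(204.1·203000) = 0.3296 mm
δ = Σδ_i = 0.2884 mm.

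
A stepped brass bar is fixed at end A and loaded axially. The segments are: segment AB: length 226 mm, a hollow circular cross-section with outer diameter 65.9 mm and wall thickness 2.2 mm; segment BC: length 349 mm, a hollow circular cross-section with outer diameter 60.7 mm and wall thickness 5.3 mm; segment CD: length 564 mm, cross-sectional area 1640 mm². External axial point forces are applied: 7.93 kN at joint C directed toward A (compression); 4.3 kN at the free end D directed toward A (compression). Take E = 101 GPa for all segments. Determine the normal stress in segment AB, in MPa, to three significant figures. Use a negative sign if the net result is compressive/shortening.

-27.8 MPa

Internal axial forces (sectioning from the free end, tension +): N_CD = -4.3 kN, N_BC = -12.23 kN, N_AB = -12.23 kN.
A_AB = 440.3 mm².
σ_AB = N_AB/A_AB = -12230/440.3 = -27.78 MPa.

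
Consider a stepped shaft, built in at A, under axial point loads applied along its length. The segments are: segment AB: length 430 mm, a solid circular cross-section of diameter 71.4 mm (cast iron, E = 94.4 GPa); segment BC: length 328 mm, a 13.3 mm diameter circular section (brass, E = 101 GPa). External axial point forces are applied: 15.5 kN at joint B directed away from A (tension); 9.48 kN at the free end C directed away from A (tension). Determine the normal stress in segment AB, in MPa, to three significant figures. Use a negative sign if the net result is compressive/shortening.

6.24 MPa

Internal axial forces (sectioning from the free end, tension +): N_BC = 9.48 kN, N_AB = 24.98 kN.
A_AB = 4004 mm².
σ_AB = N_AB/A_AB = 24980/4004 = 6.239 MPa.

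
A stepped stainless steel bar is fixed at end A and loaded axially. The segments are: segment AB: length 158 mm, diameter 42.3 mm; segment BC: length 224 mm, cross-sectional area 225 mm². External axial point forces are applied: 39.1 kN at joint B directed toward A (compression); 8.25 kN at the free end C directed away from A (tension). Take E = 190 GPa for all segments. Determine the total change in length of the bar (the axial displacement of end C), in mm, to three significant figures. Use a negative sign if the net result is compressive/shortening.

Internal axial forces (sectioning from the free end, tension +): N_BC = 8.25 kN, N_AB = -30.85 kN.
A_AB = 1405 mm².
δ_AB = -30850·158/(1405·190000) = -0.01826 mm
δ_BC = 8250·224/(225·190000) = 0.04323 mm
δ = Σδ_i = 0.02497 mm.

0.0250 mm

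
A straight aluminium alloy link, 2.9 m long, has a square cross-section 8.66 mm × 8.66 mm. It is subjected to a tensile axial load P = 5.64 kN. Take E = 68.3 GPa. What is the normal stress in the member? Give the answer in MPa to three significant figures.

75.2 MPa

A = 75 mm².
σ = N/A = 5640/75 = 75.2 MPa.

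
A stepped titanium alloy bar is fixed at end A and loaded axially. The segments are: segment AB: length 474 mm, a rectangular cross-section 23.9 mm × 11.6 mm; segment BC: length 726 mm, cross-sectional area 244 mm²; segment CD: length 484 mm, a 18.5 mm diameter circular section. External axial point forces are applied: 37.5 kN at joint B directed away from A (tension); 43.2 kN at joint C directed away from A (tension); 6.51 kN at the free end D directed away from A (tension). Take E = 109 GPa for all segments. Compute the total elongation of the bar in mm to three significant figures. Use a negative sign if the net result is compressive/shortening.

Internal axial forces (sectioning from the free end, tension +): N_CD = 6.51 kN, N_BC = 49.71 kN, N_AB = 87.21 kN.
A_AB = 277.2 mm².
A_CD = 268.8 mm².
δ_AB = 87210·474/(277.2·109000) = 1.368 mm
δ_BC = 49710·726/(244·109000) = 1.357 mm
δ_CD = 6510·484/(268.8·109000) = 0.1075 mm
δ = Σδ_i = 2.832 mm.

2.83 mm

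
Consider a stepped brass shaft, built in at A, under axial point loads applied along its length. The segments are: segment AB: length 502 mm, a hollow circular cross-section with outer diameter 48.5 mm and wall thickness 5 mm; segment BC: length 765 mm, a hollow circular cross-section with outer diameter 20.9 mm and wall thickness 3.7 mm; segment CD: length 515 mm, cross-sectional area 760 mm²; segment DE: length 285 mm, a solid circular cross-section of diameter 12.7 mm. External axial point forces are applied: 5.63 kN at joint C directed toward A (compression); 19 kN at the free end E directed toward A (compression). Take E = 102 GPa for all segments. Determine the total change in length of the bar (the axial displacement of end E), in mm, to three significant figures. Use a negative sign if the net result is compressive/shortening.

Internal axial forces (sectioning from the free end, tension +): N_DE = -19 kN, N_CD = -19 kN, N_BC = -24.63 kN, N_AB = -24.63 kN.
A_AB = 683.3 mm².
A_BC = 199.9 mm².
A_DE = 126.7 mm².
δ_AB = -24630·502/(683.3·102000) = -0.1774 mm
δ_BC = -24630·765/(199.9·102000) = -0.9239 mm
δ_CD = -19000·515/(760·102000) = -0.1262 mm
δ_DE = -19000·285/(126.7·102000) = -0.4191 mm
δ = Σδ_i = -1.647 mm.

-1.65 mm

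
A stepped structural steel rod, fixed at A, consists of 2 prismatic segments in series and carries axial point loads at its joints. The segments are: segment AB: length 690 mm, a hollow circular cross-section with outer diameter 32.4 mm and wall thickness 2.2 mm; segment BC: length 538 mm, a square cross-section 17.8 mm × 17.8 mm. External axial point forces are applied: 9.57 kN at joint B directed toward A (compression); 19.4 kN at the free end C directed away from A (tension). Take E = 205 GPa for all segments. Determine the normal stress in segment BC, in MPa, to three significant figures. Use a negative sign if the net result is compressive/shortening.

Internal axial forces (sectioning from the free end, tension +): N_BC = 19.4 kN, N_AB = 9.83 kN.
A_BC = 316.8 mm².
σ_BC = N_BC/A_BC = 19400/316.8 = 61.23 MPa.

61.2 MPa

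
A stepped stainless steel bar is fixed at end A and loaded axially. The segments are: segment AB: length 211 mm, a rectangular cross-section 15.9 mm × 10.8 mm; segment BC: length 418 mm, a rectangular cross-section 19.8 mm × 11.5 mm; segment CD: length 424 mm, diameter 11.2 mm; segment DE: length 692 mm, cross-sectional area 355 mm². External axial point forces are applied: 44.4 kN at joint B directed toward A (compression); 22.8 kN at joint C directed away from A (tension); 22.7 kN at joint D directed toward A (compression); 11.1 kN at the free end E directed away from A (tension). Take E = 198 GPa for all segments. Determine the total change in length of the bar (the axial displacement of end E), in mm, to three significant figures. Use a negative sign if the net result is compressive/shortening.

Internal axial forces (sectioning from the free end, tension +): N_DE = 11.1 kN, N_CD = -11.6 kN, N_BC = 11.2 kN, N_AB = -33.2 kN.
A_AB = 171.7 mm².
A_BC = 227.7 mm².
A_CD = 98.52 mm².
δ_AB = -33200·211/(171.7·198000) = -0.206 mm
δ_BC = 11200·418/(227.7·198000) = 0.1038 mm
δ_CD = -11600·424/(98.52·198000) = -0.2521 mm
δ_DE = 11100·692/(355·198000) = 0.1093 mm
δ = Σδ_i = -0.245 mm.

-0.245 mm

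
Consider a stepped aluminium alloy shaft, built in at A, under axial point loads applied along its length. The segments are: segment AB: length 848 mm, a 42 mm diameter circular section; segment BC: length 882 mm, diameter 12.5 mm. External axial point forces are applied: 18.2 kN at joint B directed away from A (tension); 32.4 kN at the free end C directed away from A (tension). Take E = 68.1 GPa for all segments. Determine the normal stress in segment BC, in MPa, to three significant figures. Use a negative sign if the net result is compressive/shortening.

264 MPa

Internal axial forces (sectioning from the free end, tension +): N_BC = 32.4 kN, N_AB = 50.6 kN.
A_BC = 122.7 mm².
σ_BC = N_BC/A_BC = 32400/122.7 = 264 MPa.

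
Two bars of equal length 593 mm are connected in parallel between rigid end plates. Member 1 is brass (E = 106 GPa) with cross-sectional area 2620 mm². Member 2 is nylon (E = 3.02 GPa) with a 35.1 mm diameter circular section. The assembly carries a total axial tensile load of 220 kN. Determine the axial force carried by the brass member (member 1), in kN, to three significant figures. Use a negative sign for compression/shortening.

A_2 = 967.6 mm².
Equal strain + equilibrium ⇒ each member carries load in proportion to AE: A₁E₁ = 277700000 N, A₂E₂ = 2922000 N, ΣAE = 280600000 N.
F₁ = P·A₁E₁/ΣAE = 220000·277700000/280600000 = 217700 N.

218 kN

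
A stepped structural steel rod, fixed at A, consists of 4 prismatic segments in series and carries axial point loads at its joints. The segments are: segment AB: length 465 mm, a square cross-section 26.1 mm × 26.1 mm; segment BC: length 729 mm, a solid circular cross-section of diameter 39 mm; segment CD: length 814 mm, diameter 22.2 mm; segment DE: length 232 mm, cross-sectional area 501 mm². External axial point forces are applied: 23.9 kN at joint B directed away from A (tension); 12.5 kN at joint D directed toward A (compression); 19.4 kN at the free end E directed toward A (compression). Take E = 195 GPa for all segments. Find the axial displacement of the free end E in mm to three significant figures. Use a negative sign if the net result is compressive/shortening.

Internal axial forces (sectioning from the free end, tension +): N_DE = -19.4 kN, N_CD = -31.9 kN, N_BC = -31.9 kN, N_AB = -8 kN.
A_AB = 681.2 mm².
A_BC = 1195 mm².
A_CD = 387.1 mm².
δ_AB = -8000·465/(681.2·195000) = -0.028 mm
δ_BC = -31900·729/(1195·195000) = -0.09983 mm
δ_CD = -31900·814/(387.1·195000) = -0.344 mm
δ_DE = -19400·232/(501·195000) = -0.04607 mm
δ = Σδ_i = -0.5179 mm.

-0.518 mm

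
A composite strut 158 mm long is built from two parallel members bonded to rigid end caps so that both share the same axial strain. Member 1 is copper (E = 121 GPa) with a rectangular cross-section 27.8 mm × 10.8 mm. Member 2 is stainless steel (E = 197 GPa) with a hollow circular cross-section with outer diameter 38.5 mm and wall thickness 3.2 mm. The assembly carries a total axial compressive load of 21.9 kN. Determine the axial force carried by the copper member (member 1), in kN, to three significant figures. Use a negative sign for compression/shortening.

A_1 = 300.2 mm².
A_2 = 354.9 mm².
Equal strain + equilibrium ⇒ each member carries load in proportion to AE: A₁E₁ = 36330000 N, A₂E₂ = 69910000 N, ΣAE = 106200000 N.
F₁ = P·A₁E₁/ΣAE = -21900·36330000/106200000 = -7489 N.

-7.49 kN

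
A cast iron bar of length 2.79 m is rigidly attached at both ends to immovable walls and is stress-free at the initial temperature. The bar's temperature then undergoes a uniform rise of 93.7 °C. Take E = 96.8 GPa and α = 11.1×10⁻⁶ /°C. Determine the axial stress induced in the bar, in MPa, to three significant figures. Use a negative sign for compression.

Free thermal expansion αLΔT = 11.1e-6 · 2790 · 93.7 = 2.902 mm.
The walls impose strain ε = −(2.902)/2790 = -1.0401e-03; σ = Eε = 96800 · -1.0401e-03 = -100.7 MPa.

-101 MPa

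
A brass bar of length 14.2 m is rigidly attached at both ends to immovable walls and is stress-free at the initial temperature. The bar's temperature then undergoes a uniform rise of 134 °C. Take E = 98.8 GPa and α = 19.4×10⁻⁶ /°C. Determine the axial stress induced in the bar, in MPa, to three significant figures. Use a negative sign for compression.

-257 MPa

Free thermal expansion αLΔT = 19.4e-6 · 14200 · 134 = 36.91 mm.
The walls impose strain ε = −(36.91)/14200 = -2.5996e-03; σ = Eε = 98800 · -2.5996e-03 = -256.8 MPa.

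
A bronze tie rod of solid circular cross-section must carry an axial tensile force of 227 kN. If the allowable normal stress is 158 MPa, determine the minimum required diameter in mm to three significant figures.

42.8 mm

Required area A ≥ P/σ_allow = 227000/158 = 1437 mm².
For a solid circular section, d ≥ √(4A/π) = 42.77 mm.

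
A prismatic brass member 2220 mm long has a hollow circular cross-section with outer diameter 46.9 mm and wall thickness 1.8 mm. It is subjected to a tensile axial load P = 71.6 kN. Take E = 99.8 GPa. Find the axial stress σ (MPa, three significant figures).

281 MPa

A = 255 mm².
σ = N/A = 71600/255 = 280.7 MPa.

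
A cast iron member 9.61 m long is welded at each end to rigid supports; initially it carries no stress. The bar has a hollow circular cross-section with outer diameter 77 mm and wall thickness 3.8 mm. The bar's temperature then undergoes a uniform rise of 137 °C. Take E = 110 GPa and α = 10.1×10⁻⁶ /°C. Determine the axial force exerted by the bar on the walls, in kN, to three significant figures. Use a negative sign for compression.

Free thermal expansion αLΔT = 10.1e-6 · 9610 · 137 = 13.3 mm.
The walls impose strain ε = −(13.3)/9610 = -1.3837e-03; σ = Eε = 110000 · -1.3837e-03 = -152.2 MPa.
Wall reaction R = σ·A = -152.2·873.9 = -133000 N = -133 kN.

-133 kN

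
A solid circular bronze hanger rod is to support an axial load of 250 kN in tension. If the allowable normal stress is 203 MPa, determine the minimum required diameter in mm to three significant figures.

Required area A ≥ P/σ_allow = 250000/203 = 1232 mm².
For a solid circular section, d ≥ √(4A/π) = 39.6 mm.

39.6 mm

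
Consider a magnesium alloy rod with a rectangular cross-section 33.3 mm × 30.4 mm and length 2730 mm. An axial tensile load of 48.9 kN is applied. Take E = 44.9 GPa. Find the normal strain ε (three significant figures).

A = 1012 mm².
σ = N/A = 48.3 MPa; ε = σ/E = 48.3/44900 = 1.076e-03.

0.00108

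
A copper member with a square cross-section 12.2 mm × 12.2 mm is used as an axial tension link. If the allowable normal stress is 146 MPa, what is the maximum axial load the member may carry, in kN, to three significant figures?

A = 148.8 mm².
P_max = σ_allow · A = 146 · 148.8 = 21730 N = 21.73 kN.

21.7 kN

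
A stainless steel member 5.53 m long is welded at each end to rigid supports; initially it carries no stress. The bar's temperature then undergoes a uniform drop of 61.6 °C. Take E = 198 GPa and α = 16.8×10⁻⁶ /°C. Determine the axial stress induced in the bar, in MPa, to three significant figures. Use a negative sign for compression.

205 MPa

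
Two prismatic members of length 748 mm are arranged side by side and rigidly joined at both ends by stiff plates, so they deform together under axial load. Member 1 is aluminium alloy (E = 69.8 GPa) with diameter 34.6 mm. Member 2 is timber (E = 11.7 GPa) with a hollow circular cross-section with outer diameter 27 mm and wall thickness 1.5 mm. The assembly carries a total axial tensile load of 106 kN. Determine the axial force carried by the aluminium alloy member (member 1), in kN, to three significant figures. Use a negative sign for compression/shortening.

104 kN

A_1 = 940.2 mm².
A_2 = 120.2 mm².
Equal strain + equilibrium ⇒ each member carries load in proportion to AE: A₁E₁ = 65630000 N, A₂E₂ = 1406000 N, ΣAE = 67040000 N.
F₁ = P·A₁E₁/ΣAE = 106000·65630000/67040000 = 103800 N.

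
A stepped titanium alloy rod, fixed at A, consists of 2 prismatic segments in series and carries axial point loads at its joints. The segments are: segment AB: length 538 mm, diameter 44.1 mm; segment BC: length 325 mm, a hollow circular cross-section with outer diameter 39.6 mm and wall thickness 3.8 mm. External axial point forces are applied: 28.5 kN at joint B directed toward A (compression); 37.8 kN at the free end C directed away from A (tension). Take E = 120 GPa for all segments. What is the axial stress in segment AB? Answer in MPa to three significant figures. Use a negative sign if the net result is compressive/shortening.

Internal axial forces (sectioning from the free end, tension +): N_BC = 37.8 kN, N_AB = 9.3 kN.
A_AB = 1527 mm².
σ_AB = N_AB/A_AB = 9300/1527 = 6.089 MPa.

6.09 MPa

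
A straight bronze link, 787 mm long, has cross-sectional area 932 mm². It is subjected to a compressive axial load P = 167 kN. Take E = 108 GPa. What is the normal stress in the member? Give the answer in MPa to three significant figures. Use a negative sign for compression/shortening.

-179 MPa

σ = N/A = -167000/932 = -179.2 MPa.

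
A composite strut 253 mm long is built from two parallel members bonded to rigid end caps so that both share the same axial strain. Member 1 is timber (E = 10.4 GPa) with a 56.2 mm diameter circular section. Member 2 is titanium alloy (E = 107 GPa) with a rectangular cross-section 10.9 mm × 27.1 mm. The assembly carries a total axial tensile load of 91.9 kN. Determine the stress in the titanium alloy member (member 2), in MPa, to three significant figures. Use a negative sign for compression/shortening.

171 MPa

A_1 = 2481 mm².
A_2 = 295.4 mm².
Equal strain + equilibrium ⇒ each member carries load in proportion to AE: A₁E₁ = 25800000 N, A₂E₂ = 31610000 N, ΣAE = 57410000 N.
σ₂ = P·E₂/ΣAE = 91900·107000/57410000 = 171.3 MPa.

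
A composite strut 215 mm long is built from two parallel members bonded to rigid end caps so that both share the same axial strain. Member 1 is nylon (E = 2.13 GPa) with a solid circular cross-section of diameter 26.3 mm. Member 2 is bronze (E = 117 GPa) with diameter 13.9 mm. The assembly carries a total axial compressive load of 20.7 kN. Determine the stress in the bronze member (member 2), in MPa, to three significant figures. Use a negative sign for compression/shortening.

A_1 = 543.3 mm².
A_2 = 151.7 mm².
Equal strain + equilibrium ⇒ each member carries load in proportion to AE: A₁E₁ = 1157000 N, A₂E₂ = 17750000 N, ΣAE = 18910000 N.
σ₂ = P·E₂/ΣAE = -20700·117000/18910000 = -128.1 MPa.

-128 MPa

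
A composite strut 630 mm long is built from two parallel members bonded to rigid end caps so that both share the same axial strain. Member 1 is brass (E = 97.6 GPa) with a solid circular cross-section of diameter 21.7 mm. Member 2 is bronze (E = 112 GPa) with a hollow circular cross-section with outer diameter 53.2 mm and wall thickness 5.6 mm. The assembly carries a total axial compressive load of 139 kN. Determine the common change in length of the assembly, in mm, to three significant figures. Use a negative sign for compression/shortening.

-0.674 mm

A_1 = 369.8 mm².
A_2 = 837.4 mm².
Equal strain + equilibrium ⇒ each member carries load in proportion to AE: A₁E₁ = 36100000 N, A₂E₂ = 93790000 N, ΣAE = 129900000 N.
δ = PL/ΣAE = -139000·630/129900000 = -0.6742 mm.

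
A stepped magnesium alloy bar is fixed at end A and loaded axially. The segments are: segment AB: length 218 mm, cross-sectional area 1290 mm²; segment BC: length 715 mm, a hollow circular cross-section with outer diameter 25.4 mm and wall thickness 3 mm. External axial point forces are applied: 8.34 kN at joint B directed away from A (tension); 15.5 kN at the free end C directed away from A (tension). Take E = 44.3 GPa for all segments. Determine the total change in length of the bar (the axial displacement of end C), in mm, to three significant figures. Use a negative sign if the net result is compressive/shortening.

Internal axial forces (sectioning from the free end, tension +): N_BC = 15.5 kN, N_AB = 23.84 kN.
A_BC = 211.1 mm².
δ_AB = 23840·218/(1290·44300) = 0.09094 mm
δ_BC = 15500·715/(211.1·44300) = 1.185 mm
δ = Σδ_i = 1.276 mm.

1.28 mm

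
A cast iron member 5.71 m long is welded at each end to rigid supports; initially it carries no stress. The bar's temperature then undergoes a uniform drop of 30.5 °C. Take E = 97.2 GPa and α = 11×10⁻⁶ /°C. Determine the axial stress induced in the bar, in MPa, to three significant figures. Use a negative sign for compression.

32.6 MPa

Free thermal expansion αLΔT = 11e-6 · 5710 · -30.5 = -1.916 mm.
The walls impose strain ε = −(-1.916)/5710 = 3.3550e-04; σ = Eε = 97200 · 3.3550e-04 = 32.61 MPa.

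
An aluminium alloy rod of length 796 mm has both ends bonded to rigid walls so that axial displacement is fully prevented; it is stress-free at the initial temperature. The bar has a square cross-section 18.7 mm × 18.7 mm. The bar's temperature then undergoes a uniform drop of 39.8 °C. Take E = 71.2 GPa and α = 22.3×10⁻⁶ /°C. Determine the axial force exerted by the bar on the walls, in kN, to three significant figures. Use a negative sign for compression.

22.1 kN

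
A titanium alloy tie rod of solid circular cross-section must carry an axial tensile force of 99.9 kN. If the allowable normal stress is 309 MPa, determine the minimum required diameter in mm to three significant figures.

Required area A ≥ P/σ_allow = 99900/309 = 323.3 mm².
For a solid circular section, d ≥ √(4A/π) = 20.29 mm.

20.3 mm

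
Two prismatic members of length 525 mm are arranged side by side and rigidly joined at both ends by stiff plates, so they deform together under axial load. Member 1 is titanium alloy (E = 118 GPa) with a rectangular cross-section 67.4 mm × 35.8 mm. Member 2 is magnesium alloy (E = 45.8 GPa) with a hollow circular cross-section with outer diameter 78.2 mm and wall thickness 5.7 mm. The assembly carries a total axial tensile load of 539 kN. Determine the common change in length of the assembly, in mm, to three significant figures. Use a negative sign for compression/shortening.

0.822 mm

A_1 = 2413 mm².
A_2 = 1298 mm².
Equal strain + equilibrium ⇒ each member carries load in proportion to AE: A₁E₁ = 284700000 N, A₂E₂ = 59460000 N, ΣAE = 344200000 N.
δ = PL/ΣAE = 539000·525/344200000 = 0.8222 mm.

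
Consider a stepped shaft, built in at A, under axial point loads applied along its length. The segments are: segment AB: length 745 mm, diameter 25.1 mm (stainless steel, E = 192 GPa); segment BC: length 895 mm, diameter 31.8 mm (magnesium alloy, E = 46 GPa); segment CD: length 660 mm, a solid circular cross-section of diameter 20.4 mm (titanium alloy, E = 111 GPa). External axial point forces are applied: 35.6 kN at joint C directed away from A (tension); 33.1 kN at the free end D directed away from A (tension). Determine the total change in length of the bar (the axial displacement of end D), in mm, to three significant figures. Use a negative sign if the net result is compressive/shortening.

Internal axial forces (sectioning from the free end, tension +): N_CD = 33.1 kN, N_BC = 68.7 kN, N_AB = 68.7 kN.
A_AB = 494.8 mm².
A_BC = 794.2 mm².
A_CD = 326.9 mm².
δ_AB = 68700·745/(494.8·192000) = 0.5387 mm
δ_BC = 68700·895/(794.2·46000) = 1.683 mm
δ_CD = 33100·660/(326.9·111000) = 0.6021 mm
δ = Σδ_i = 2.824 mm.

2.82 mm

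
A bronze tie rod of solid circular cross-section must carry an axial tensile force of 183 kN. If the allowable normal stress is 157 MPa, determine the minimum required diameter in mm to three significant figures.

38.5 mm

Required area A ≥ P/σ_allow = 183000/157 = 1166 mm².
For a solid circular section, d ≥ √(4A/π) = 38.52 mm.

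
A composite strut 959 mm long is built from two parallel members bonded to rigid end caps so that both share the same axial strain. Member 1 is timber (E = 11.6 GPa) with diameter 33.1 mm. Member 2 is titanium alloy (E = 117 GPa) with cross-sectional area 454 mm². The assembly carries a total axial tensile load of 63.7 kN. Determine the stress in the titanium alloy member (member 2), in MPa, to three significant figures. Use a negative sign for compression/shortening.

118 MPa

A_1 = 860.5 mm².
Equal strain + equilibrium ⇒ each member carries load in proportion to AE: A₁E₁ = 9982000 N, A₂E₂ = 53120000 N, ΣAE = 63100000 N.
σ₂ = P·E₂/ΣAE = 63700·117000/63100000 = 118.1 MPa.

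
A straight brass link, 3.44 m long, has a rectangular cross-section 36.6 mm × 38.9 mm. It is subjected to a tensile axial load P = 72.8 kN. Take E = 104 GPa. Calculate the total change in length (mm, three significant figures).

1.69 mm

A = 1424 mm².
δ_mech = NL/(AE) = 72800·3440/(1424·104000) = 1.691 mm.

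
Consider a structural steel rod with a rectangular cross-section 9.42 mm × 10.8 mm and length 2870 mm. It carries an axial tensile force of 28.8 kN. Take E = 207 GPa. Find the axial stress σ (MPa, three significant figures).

A = 101.7 mm².
σ = N/A = 28800/101.7 = 283.1 MPa.

283 MPa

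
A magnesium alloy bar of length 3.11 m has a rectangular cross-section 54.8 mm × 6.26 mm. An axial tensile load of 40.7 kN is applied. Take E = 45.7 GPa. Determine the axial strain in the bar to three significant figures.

0.00260

A = 343 mm².
σ = N/A = 118.6 MPa; ε = σ/E = 118.6/45700 = 2.596e-03.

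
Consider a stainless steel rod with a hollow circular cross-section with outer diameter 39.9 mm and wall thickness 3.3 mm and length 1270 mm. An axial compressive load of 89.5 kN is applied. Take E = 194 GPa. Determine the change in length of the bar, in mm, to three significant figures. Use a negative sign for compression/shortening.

A = 379.4 mm².
δ_mech = NL/(AE) = -89500·1270/(379.4·194000) = -1.544 mm.

-1.54 mm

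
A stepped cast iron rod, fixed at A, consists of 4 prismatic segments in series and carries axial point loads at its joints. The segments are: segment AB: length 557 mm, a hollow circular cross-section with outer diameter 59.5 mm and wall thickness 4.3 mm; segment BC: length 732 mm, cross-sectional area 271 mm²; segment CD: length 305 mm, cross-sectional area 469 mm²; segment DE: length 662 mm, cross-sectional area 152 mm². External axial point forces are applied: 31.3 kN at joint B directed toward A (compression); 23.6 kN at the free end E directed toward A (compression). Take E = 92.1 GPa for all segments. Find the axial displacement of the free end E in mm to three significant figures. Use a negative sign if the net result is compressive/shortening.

-2.42 mm

Internal axial forces (sectioning from the free end, tension +): N_DE = -23.6 kN, N_CD = -23.6 kN, N_BC = -23.6 kN, N_AB = -54.9 kN.
A_AB = 745.7 mm².
δ_AB = -54900·557/(745.7·92100) = -0.4453 mm
δ_BC = -23600·732/(271·92100) = -0.6921 mm
δ_CD = -23600·305/(469·92100) = -0.1666 mm
δ_DE = -23600·662/(152·92100) = -1.116 mm
δ = Σδ_i = -2.42 mm.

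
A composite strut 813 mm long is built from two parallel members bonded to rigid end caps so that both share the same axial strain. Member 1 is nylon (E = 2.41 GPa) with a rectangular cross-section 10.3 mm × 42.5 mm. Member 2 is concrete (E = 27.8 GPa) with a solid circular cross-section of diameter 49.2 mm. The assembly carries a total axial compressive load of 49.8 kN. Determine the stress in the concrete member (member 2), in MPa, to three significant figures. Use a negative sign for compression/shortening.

-25.7 MPa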